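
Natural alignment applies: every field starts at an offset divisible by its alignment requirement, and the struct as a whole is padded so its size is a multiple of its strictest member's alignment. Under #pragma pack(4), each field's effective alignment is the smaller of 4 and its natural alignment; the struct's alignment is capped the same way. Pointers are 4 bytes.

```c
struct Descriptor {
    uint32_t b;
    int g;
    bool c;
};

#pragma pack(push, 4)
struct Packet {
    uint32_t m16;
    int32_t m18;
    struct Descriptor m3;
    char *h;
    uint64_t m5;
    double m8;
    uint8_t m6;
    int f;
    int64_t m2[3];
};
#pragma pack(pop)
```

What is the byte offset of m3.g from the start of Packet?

Descriptor: b at 0 (size 4, align 4) → ends 4; g at 4 (size 4, align 4) → ends 8; c at 8 (size 1, align 1) → ends 9; tail pad 3 to reach multiple of 4; total 12 bytes, alignment 4
m16 at 0 (size 4, align 4) → ends 4
m18 at 4 (size 4, align 4) → ends 8
m3 at 8 (size 12, align 4) → ends 20
within Descriptor: g at 4
8 + 4 = 12

12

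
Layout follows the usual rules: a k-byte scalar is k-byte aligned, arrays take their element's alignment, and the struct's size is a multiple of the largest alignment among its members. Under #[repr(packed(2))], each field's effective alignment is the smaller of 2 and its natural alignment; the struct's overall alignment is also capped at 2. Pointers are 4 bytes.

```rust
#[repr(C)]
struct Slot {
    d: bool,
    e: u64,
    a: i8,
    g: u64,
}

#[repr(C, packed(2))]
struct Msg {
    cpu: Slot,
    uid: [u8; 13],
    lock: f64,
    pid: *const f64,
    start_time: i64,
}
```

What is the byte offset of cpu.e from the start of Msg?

8

Slot: @0: d [1B, align 1] → 1; +7 pad (align 8); @8: e [8B, align 8] → 16; @16: a [1B, align 1] → 17; +7 pad (align 8); @24: g [8B, align 8] → 32; size 32, align 8
@0: cpu [32B, align 2] → 32
within Slot: e at 8
0 + 8 = 8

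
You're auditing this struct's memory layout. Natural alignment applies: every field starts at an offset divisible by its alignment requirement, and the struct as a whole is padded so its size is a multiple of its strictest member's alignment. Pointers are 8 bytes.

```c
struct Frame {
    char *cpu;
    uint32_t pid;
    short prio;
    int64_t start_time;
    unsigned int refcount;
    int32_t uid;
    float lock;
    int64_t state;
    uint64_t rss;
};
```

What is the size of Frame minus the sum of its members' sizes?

6

cpu at 0 (size 8, align 8) → ends 8
pid at 8 (size 4, align 4) → ends 12
prio at 12 (size 2, align 2) → ends 14
pad 2 to align 8 for start_time
start_time at 16 (size 8, align 8) → ends 24
refcount at 24 (size 4, align 4) → ends 28
uid at 28 (size 4, align 4) → ends 32
lock at 32 (size 4, align 4) → ends 36
pad 4 to align 8 for state
state at 40 (size 8, align 8) → ends 48
rss at 48 (size 8, align 8) → ends 56
total 56 bytes, alignment 8
data bytes 50, size 56 → padding 6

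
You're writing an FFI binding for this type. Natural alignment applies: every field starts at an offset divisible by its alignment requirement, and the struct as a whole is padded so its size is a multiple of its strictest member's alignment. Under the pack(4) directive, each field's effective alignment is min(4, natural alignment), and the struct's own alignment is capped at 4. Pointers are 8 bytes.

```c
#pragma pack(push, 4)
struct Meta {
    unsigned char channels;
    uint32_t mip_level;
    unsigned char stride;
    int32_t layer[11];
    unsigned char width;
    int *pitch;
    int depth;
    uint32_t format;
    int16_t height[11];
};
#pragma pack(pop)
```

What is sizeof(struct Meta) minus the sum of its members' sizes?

11

0..1  channels  (1B, 1-aligned)
1..4  -- padding (3B)
4..8  mip_level  (4B, 4-aligned)
8..9  stride  (1B, 1-aligned)
9..12  -- padding (3B)
12..56  layer  (44B, 4-aligned)
56..57  width  (1B, 1-aligned)
57..60  -- padding (3B)
60..68  pitch  (8B, 4-aligned)
68..72  depth  (4B, 4-aligned)
72..76  format  (4B, 4-aligned)
76..98  height  (22B, 2-aligned)
98..100  -- tail padding (2B)
sizeof = 100, alignof = 4
data bytes 89, size 100 → padding 11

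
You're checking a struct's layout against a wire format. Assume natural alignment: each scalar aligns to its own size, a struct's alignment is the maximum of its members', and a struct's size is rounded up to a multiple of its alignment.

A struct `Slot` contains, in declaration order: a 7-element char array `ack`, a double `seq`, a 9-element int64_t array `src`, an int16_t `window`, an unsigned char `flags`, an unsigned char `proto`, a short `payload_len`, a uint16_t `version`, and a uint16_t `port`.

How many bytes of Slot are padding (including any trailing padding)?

ack at 0 (size 7, align 1) → ends 7
pad 1 to align 8 for seq
seq at 8 (size 8, align 8) → ends 16
src at 16 (size 72, align 8) → ends 88
window at 88 (size 2, align 2) → ends 90
flags at 90 (size 1, align 1) → ends 91
proto at 91 (size 1, align 1) → ends 92
payload_len at 92 (size 2, align 2) → ends 94
version at 94 (size 2, align 2) → ends 96
port at 96 (size 2, align 2) → ends 98
tail pad 6 to reach multiple of 8
total 104 bytes, alignment 8
data bytes 97, size 104 → padding 7

7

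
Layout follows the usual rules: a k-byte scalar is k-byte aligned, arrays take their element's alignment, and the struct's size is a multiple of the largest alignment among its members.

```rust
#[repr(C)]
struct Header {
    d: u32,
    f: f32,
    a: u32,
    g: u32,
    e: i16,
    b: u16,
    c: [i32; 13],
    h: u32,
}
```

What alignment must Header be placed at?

4

member alignments: d=4, f=4, a=4, g=4, e=2, b=2, c=4, h=4
max = 4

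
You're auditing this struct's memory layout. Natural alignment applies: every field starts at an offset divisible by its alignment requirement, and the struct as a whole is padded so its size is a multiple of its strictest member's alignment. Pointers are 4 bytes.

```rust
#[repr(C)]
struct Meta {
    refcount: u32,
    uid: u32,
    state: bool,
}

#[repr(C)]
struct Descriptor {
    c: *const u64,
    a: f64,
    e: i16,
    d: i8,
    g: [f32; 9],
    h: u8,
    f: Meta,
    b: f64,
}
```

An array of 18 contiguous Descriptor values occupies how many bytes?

1440

Meta: @0: refcount [4B, align 4] → 4; @4: uid [4B, align 4] → 8; @8: state [1B, align 1] → 9; +3 tail pad (align 4); size 12, align 4
@0: c [4B, align 4] → 4
+4 pad (align 8)
@8: a [8B, align 8] → 16
@16: e [2B, align 2] → 18
@18: d [1B, align 1] → 19
+1 pad (align 4)
@20: g [36B, align 4] → 56
@56: h [1B, align 1] → 57
+3 pad (align 4)
@60: f [12B, align 4] → 72
@72: b [8B, align 8] → 80
size 80, align 8
array of 18: 18 × 80 = 1440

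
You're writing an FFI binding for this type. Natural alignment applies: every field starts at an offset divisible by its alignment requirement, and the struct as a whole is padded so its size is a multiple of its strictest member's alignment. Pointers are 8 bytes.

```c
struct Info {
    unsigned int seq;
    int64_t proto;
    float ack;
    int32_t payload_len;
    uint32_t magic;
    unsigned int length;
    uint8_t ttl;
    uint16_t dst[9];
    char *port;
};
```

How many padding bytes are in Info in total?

9

seq at 0 (size 4, align 4) → ends 4
pad 4 to align 8 for proto
proto at 8 (size 8, align 8) → ends 16
ack at 16 (size 4, align 4) → ends 20
payload_len at 20 (size 4, align 4) → ends 24
magic at 24 (size 4, align 4) → ends 28
length at 28 (size 4, align 4) → ends 32
ttl at 32 (size 1, align 1) → ends 33
pad 1 to align 2 for dst
dst at 34 (size 18, align 2) → ends 52
pad 4 to align 8 for port
port at 56 (size 8, align 8) → ends 64
total 64 bytes, alignment 8
data bytes 55, size 64 → padding 9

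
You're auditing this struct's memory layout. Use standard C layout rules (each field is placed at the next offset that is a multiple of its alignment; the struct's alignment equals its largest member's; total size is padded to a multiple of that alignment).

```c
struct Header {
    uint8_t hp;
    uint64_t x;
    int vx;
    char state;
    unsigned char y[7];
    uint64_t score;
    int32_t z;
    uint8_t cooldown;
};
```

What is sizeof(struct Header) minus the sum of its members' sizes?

@0: hp [1B, align 1] → 1
+7 pad (align 8)
@8: x [8B, align 8] → 16
@16: vx [4B, align 4] → 20
@20: state [1B, align 1] → 21
@21: y [7B, align 1] → 28
+4 pad (align 8)
@32: score [8B, align 8] → 40
@40: z [4B, align 4] → 44
@44: cooldown [1B, align 1] → 45
+3 tail pad (align 8)
size 48, align 8
data bytes 34, size 48 → padding 14

14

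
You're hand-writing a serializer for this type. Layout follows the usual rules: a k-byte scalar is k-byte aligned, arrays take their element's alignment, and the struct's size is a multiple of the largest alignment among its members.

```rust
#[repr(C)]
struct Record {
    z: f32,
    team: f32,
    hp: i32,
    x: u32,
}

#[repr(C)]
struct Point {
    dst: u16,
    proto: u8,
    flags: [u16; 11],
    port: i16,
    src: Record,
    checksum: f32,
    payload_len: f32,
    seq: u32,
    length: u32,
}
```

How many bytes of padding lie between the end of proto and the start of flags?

Record: 0..4  z  (4B, 4-aligned); 4..8  team  (4B, 4-aligned); 8..12  hp  (4B, 4-aligned); 12..16  x  (4B, 4-aligned); sizeof = 16, alignof = 4
0..2  dst  (2B, 2-aligned)
2..3  proto  (1B, 1-aligned)
3..4  -- padding (1B)
4..26  flags  (22B, 2-aligned)

1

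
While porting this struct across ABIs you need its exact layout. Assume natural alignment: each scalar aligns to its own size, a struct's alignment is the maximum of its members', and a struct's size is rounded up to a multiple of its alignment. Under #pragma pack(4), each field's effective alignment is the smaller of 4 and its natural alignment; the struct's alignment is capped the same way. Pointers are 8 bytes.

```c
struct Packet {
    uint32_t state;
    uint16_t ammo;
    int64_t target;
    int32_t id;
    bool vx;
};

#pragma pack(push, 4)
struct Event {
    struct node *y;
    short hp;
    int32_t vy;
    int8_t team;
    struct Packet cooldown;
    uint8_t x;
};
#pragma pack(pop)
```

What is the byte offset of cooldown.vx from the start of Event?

40

Packet: @0: state [4B, align 4] → 4; @4: ammo [2B, align 2] → 6; +2 pad (align 8); @8: target [8B, align 8] → 16; @16: id [4B, align 4] → 20; @20: vx [1B, align 1] → 21; +3 tail pad (align 8); size 24, align 8
@0: y [8B, align 4] → 8
@8: hp [2B, align 2] → 10
+2 pad (align 4)
@12: vy [4B, align 4] → 16
@16: team [1B, align 1] → 17
+3 pad (align 4)
@20: cooldown [24B, align 4] → 44
within Packet: vx at 20
20 + 20 = 40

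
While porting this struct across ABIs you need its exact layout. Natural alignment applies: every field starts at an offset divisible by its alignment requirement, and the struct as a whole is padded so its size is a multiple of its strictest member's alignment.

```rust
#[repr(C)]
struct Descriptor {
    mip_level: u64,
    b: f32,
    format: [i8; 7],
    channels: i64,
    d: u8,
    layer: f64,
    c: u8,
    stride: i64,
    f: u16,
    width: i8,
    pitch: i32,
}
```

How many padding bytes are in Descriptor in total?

20

0..8  mip_level  (8B, 8-aligned)
8..12  b  (4B, 4-aligned)
12..19  format  (7B, 1-aligned)
19..24  -- padding (5B)
24..32  channels  (8B, 8-aligned)
32..33  d  (1B, 1-aligned)
33..40  -- padding (7B)
40..48  layer  (8B, 8-aligned)
48..49  c  (1B, 1-aligned)
49..56  -- padding (7B)
56..64  stride  (8B, 8-aligned)
64..66  f  (2B, 2-aligned)
66..67  width  (1B, 1-aligned)
67..68  -- padding (1B)
68..72  pitch  (4B, 4-aligned)
sizeof = 72, alignof = 8
data bytes 52, size 72 → padding 20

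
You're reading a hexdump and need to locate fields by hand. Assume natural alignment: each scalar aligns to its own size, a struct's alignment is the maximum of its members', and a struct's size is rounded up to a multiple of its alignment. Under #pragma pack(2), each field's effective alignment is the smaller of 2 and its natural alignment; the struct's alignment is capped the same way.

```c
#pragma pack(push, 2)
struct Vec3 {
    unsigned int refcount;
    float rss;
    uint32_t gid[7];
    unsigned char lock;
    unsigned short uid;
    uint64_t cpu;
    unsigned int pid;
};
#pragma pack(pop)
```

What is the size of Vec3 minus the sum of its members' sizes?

refcount at 0 (size 4, align 2) → ends 4
rss at 4 (size 4, align 2) → ends 8
gid at 8 (size 28, align 2) → ends 36
lock at 36 (size 1, align 1) → ends 37
pad 1 to align 2 for uid
uid at 38 (size 2, align 2) → ends 40
cpu at 40 (size 8, align 2) → ends 48
pid at 48 (size 4, align 2) → ends 52
total 52 bytes, alignment 2
data bytes 51, size 52 → padding 1

1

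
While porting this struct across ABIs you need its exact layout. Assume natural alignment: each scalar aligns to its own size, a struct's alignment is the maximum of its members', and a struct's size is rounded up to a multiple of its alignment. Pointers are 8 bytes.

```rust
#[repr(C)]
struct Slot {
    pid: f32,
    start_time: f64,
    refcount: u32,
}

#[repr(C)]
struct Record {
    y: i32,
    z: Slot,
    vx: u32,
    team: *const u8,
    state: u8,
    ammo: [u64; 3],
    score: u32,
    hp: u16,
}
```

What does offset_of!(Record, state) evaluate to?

Slot: pid at 0 (size 4, align 4) → ends 4; pad 4 to align 8 for start_time; start_time at 8 (size 8, align 8) → ends 16; refcount at 16 (size 4, align 4) → ends 20; tail pad 4 to reach multiple of 8; total 24 bytes, alignment 8
y at 0 (size 4, align 4) → ends 4
pad 4 to align 8 for z
z at 8 (size 24, align 8) → ends 32
vx at 32 (size 4, align 4) → ends 36
pad 4 to align 8 for team
team at 40 (size 8, align 8) → ends 48
state at 48 (size 1, align 1) → ends 49

48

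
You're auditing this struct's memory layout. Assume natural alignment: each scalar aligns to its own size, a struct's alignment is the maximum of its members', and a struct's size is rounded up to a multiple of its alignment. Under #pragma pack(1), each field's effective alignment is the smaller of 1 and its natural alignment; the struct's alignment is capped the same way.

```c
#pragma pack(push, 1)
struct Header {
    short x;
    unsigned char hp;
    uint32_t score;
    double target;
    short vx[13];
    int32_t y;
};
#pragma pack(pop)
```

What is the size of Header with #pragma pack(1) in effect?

45

x at 0 (size 2, align 1) → ends 2
hp at 2 (size 1, align 1) → ends 3
score at 3 (size 4, align 1) → ends 7
target at 7 (size 8, align 1) → ends 15
vx at 15 (size 26, align 1) → ends 41
y at 41 (size 4, align 1) → ends 45
total 45 bytes, alignment 1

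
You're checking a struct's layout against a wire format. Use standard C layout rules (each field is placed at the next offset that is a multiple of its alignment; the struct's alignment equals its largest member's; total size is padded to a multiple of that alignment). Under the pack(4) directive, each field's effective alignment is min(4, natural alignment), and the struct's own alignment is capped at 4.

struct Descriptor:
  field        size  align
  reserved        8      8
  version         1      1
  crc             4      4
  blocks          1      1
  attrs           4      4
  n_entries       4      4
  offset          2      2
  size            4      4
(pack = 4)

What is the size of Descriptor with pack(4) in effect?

0..8  reserved  (8B, 4-aligned)
8..9  version  (1B, 1-aligned)
9..12  -- padding (3B)
12..16  crc  (4B, 4-aligned)
16..17  blocks  (1B, 1-aligned)
17..20  -- padding (3B)
20..24  attrs  (4B, 4-aligned)
24..28  n_entries  (4B, 4-aligned)
28..30  offset  (2B, 2-aligned)
30..32  -- padding (2B)
32..36  size  (4B, 4-aligned)
sizeof = 36, alignof = 4

36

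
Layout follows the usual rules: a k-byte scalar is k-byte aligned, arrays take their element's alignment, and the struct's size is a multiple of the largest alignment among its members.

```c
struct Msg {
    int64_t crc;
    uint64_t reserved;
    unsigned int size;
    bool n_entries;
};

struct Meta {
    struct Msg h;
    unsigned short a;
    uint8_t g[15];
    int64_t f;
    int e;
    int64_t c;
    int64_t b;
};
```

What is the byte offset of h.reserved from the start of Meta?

Msg: @0: crc [8B, align 8] → 8; @8: reserved [8B, align 8] → 16; @16: size [4B, align 4] → 20; @20: n_entries [1B, align 1] → 21; +3 tail pad (align 8); size 24, align 8
@0: h [24B, align 8] → 24
within Msg: reserved at 8
0 + 8 = 8

8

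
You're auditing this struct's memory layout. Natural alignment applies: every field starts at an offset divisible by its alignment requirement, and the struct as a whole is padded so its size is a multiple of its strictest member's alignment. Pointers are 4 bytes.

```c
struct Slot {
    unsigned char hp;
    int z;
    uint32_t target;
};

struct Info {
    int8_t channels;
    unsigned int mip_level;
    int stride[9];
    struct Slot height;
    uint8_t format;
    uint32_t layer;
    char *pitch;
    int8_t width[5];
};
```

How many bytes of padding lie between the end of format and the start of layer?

Slot: 0..1  hp  (1B, 1-aligned); 1..4  -- padding (3B); 4..8  z  (4B, 4-aligned); 8..12  target  (4B, 4-aligned); sizeof = 12, alignof = 4
0..1  channels  (1B, 1-aligned)
1..4  -- padding (3B)
4..8  mip_level  (4B, 4-aligned)
8..44  stride  (36B, 4-aligned)
44..56  height  (12B, 4-aligned)
56..57  format  (1B, 1-aligned)
57..60  -- padding (3B)
60..64  layer  (4B, 4-aligned)

3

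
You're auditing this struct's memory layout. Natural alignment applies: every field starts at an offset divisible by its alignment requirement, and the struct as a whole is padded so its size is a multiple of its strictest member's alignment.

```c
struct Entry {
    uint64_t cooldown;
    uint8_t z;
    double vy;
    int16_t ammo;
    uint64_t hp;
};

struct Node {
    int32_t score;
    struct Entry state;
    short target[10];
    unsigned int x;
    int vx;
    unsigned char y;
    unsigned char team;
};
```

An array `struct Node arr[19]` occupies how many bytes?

1520

Entry: @0: cooldown [8B, align 8] → 8; @8: z [1B, align 1] → 9; +7 pad (align 8); @16: vy [8B, align 8] → 24; @24: ammo [2B, align 2] → 26; +6 pad (align 8); @32: hp [8B, align 8] → 40; size 40, align 8
@0: score [4B, align 4] → 4
+4 pad (align 8)
@8: state [40B, align 8] → 48
@48: target [20B, align 2] → 68
@68: x [4B, align 4] → 72
@72: vx [4B, align 4] → 76
@76: y [1B, align 1] → 77
@77: team [1B, align 1] → 78
+2 tail pad (align 8)
size 80, align 8
array of 19: 19 × 80 = 1520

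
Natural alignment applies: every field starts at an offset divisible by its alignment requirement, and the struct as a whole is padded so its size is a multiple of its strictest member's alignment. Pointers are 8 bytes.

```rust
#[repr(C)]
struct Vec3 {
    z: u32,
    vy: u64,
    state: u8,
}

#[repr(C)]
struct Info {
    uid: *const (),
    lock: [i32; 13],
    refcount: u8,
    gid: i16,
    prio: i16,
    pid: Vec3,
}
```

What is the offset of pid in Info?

Vec3: 0..4  z  (4B, 4-aligned); 4..8  -- padding (4B); 8..16  vy  (8B, 8-aligned); 16..17  state  (1B, 1-aligned); 17..24  -- tail padding (7B); sizeof = 24, alignof = 8
0..8  uid  (8B, 8-aligned)
8..60  lock  (52B, 4-aligned)
60..61  refcount  (1B, 1-aligned)
61..62  -- padding (1B)
62..64  gid  (2B, 2-aligned)
64..66  prio  (2B, 2-aligned)
66..72  -- padding (6B)
72..96  pid  (24B, 8-aligned)

72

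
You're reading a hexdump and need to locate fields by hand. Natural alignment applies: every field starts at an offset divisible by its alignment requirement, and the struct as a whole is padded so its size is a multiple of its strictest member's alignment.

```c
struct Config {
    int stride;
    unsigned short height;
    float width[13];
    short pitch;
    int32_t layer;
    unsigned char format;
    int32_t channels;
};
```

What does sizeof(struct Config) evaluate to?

76

@0: stride [4B, align 4] → 4
@4: height [2B, align 2] → 6
+2 pad (align 4)
@8: width [52B, align 4] → 60
@60: pitch [2B, align 2] → 62
+2 pad (align 4)
@64: layer [4B, align 4] → 68
@68: format [1B, align 1] → 69
+3 pad (align 4)
@72: channels [4B, align 4] → 76
size 76, align 4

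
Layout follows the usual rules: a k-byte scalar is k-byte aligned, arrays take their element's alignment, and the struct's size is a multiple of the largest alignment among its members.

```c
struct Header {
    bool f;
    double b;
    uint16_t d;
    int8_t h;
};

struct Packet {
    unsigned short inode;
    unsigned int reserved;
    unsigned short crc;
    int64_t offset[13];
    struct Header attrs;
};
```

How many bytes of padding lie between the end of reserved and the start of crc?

0

Header: @0: f [1B, align 1] → 1; +7 pad (align 8); @8: b [8B, align 8] → 16; @16: d [2B, align 2] → 18; @18: h [1B, align 1] → 19; +5 tail pad (align 8); size 24, align 8
@0: inode [2B, align 2] → 2
+2 pad (align 4)
@4: reserved [4B, align 4] → 8
@8: crc [2B, align 2] → 10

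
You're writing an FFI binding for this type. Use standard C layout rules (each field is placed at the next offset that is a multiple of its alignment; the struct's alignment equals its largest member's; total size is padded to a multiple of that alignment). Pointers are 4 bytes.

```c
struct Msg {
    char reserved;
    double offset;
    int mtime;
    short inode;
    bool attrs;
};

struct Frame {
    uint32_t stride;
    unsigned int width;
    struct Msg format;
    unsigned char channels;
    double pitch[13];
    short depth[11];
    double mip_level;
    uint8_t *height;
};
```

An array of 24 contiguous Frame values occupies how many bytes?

Msg: reserved at 0 (size 1, align 1) → ends 1; pad 7 to align 8 for offset; offset at 8 (size 8, align 8) → ends 16; mtime at 16 (size 4, align 4) → ends 20; inode at 20 (size 2, align 2) → ends 22; attrs at 22 (size 1, align 1) → ends 23; tail pad 1 to reach multiple of 8; total 24 bytes, alignment 8
stride at 0 (size 4, align 4) → ends 4
width at 4 (size 4, align 4) → ends 8
format at 8 (size 24, align 8) → ends 32
channels at 32 (size 1, align 1) → ends 33
pad 7 to align 8 for pitch
pitch at 40 (size 104, align 8) → ends 144
depth at 144 (size 22, align 2) → ends 166
pad 2 to align 8 for mip_level
mip_level at 168 (size 8, align 8) → ends 176
height at 176 (size 4, align 4) → ends 180
tail pad 4 to reach multiple of 8
total 184 bytes, alignment 8
array of 24: 24 × 184 = 4416

4416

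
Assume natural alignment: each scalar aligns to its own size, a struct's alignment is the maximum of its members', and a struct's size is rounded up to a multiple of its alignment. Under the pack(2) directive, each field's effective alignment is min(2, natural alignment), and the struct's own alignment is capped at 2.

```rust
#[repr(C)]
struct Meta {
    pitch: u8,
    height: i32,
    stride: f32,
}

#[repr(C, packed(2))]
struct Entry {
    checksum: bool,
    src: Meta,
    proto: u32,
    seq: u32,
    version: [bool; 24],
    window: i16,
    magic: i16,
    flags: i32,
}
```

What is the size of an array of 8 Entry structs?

432

Meta: pitch at 0 (size 1, align 1) → ends 1; pad 3 to align 4 for height; height at 4 (size 4, align 4) → ends 8; stride at 8 (size 4, align 4) → ends 12; total 12 bytes, alignment 4
checksum at 0 (size 1, align 1) → ends 1
pad 1 to align 2 for src
src at 2 (size 12, align 2) → ends 14
proto at 14 (size 4, align 2) → ends 18
seq at 18 (size 4, align 2) → ends 22
version at 22 (size 24, align 1) → ends 46
window at 46 (size 2, align 2) → ends 48
magic at 48 (size 2, align 2) → ends 50
flags at 50 (size 4, align 2) → ends 54
total 54 bytes, alignment 2
array of 8: 8 × 54 = 432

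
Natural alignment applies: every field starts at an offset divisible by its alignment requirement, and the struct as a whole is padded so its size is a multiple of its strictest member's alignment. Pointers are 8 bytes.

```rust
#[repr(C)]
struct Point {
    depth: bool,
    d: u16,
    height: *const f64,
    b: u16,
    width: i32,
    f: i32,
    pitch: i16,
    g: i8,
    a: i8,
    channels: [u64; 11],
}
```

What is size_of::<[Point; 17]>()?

2040

depth at 0 (size 1, align 1) → ends 1
pad 1 to align 2 for d
d at 2 (size 2, align 2) → ends 4
pad 4 to align 8 for height
height at 8 (size 8, align 8) → ends 16
b at 16 (size 2, align 2) → ends 18
pad 2 to align 4 for width
width at 20 (size 4, align 4) → ends 24
f at 24 (size 4, align 4) → ends 28
pitch at 28 (size 2, align 2) → ends 30
g at 30 (size 1, align 1) → ends 31
a at 31 (size 1, align 1) → ends 32
channels at 32 (size 88, align 8) → ends 120
total 120 bytes, alignment 8
array of 17: 17 × 120 = 2040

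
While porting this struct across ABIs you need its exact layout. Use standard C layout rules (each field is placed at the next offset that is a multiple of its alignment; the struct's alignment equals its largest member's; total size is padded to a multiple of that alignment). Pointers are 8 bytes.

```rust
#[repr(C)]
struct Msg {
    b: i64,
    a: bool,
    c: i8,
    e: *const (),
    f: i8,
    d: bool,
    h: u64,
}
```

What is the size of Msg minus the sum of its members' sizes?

12

b at 0 (size 8, align 8) → ends 8
a at 8 (size 1, align 1) → ends 9
c at 9 (size 1, align 1) → ends 10
pad 6 to align 8 for e
e at 16 (size 8, align 8) → ends 24
f at 24 (size 1, align 1) → ends 25
d at 25 (size 1, align 1) → ends 26
pad 6 to align 8 for h
h at 32 (size 8, align 8) → ends 40
total 40 bytes, alignment 8
data bytes 28, size 40 → padding 12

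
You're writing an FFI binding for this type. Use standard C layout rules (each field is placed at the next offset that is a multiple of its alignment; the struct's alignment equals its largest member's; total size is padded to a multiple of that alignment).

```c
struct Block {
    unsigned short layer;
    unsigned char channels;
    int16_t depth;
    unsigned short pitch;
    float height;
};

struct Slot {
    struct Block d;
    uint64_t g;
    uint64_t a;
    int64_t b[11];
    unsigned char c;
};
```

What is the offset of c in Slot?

120

Block: 0..2  layer  (2B, 2-aligned); 2..3  channels  (1B, 1-aligned); 3..4  -- padding (1B); 4..6  depth  (2B, 2-aligned); 6..8  pitch  (2B, 2-aligned); 8..12  height  (4B, 4-aligned); sizeof = 12, alignof = 4
0..12  d  (12B, 4-aligned)
12..16  -- padding (4B)
16..24  g  (8B, 8-aligned)
24..32  a  (8B, 8-aligned)
32..120  b  (88B, 8-aligned)
120..121  c  (1B, 1-aligned)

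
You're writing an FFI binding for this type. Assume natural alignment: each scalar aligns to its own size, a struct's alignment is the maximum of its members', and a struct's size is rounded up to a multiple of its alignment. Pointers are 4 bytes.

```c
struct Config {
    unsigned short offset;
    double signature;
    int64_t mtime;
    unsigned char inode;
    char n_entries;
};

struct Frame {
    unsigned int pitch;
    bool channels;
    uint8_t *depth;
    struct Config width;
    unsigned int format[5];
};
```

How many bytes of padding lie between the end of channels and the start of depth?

3

Config: 0..2  offset  (2B, 2-aligned); 2..8  -- padding (6B); 8..16  signature  (8B, 8-aligned); 16..24  mtime  (8B, 8-aligned); 24..25  inode  (1B, 1-aligned); 25..26  n_entries  (1B, 1-aligned); 26..32  -- tail padding (6B); sizeof = 32, alignof = 8
0..4  pitch  (4B, 4-aligned)
4..5  channels  (1B, 1-aligned)
5..8  -- padding (3B)
8..12  depth  (4B, 4-aligned)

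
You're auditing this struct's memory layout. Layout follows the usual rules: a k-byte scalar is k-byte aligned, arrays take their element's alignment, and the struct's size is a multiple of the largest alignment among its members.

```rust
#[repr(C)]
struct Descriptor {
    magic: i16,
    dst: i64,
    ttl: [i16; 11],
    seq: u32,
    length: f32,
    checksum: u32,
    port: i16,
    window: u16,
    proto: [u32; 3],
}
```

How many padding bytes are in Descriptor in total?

magic at 0 (size 2, align 2) → ends 2
pad 6 to align 8 for dst
dst at 8 (size 8, align 8) → ends 16
ttl at 16 (size 22, align 2) → ends 38
pad 2 to align 4 for seq
seq at 40 (size 4, align 4) → ends 44
length at 44 (size 4, align 4) → ends 48
checksum at 48 (size 4, align 4) → ends 52
port at 52 (size 2, align 2) → ends 54
window at 54 (size 2, align 2) → ends 56
proto at 56 (size 12, align 4) → ends 68
tail pad 4 to reach multiple of 8
total 72 bytes, alignment 8
data bytes 60, size 72 → padding 12

12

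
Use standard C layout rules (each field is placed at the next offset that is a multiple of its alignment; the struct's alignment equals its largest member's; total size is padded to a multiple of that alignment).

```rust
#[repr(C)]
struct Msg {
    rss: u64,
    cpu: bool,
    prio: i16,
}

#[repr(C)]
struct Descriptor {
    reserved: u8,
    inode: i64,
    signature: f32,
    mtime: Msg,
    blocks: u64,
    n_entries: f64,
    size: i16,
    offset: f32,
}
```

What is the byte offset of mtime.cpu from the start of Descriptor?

32

Msg: @0: rss [8B, align 8] → 8; @8: cpu [1B, align 1] → 9; +1 pad (align 2); @10: prio [2B, align 2] → 12; +4 tail pad (align 8); size 16, align 8
@0: reserved [1B, align 1] → 1
+7 pad (align 8)
@8: inode [8B, align 8] → 16
@16: signature [4B, align 4] → 20
+4 pad (align 8)
@24: mtime [16B, align 8] → 40
within Msg: cpu at 8
24 + 8 = 32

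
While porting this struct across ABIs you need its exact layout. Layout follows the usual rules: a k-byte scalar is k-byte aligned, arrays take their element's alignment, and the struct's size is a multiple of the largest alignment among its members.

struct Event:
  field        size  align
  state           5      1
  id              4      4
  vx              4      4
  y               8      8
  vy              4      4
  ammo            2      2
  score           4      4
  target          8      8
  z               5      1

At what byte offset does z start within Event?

0..5  state  (5B, 1-aligned)
5..8  -- padding (3B)
8..12  id  (4B, 4-aligned)
12..16  vx  (4B, 4-aligned)
16..24  y  (8B, 8-aligned)
24..28  vy  (4B, 4-aligned)
28..30  ammo  (2B, 2-aligned)
30..32  -- padding (2B)
32..36  score  (4B, 4-aligned)
36..40  -- padding (4B)
40..48  target  (8B, 8-aligned)
48..53  z  (5B, 1-aligned)

48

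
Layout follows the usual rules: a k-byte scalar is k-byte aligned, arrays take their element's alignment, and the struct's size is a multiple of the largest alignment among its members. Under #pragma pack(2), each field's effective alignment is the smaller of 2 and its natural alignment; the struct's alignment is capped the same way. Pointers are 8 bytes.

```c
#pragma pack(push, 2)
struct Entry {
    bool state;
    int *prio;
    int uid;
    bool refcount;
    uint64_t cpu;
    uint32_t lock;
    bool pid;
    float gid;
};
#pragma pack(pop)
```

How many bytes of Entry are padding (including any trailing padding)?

3

0..1  state  (1B, 1-aligned)
1..2  -- padding (1B)
2..10  prio  (8B, 2-aligned)
10..14  uid  (4B, 2-aligned)
14..15  refcount  (1B, 1-aligned)
15..16  -- padding (1B)
16..24  cpu  (8B, 2-aligned)
24..28  lock  (4B, 2-aligned)
28..29  pid  (1B, 1-aligned)
29..30  -- padding (1B)
30..34  gid  (4B, 2-aligned)
sizeof = 34, alignof = 2
data bytes 31, size 34 → padding 3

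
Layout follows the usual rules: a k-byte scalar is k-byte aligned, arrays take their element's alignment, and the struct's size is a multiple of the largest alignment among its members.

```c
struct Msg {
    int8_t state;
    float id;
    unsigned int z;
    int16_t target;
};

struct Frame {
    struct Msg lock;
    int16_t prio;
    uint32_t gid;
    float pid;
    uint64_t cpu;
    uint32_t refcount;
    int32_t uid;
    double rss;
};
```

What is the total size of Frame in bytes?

Msg: state at 0 (size 1, align 1) → ends 1; pad 3 to align 4 for id; id at 4 (size 4, align 4) → ends 8; z at 8 (size 4, align 4) → ends 12; target at 12 (size 2, align 2) → ends 14; tail pad 2 to reach multiple of 4; total 16 bytes, alignment 4
lock at 0 (size 16, align 4) → ends 16
prio at 16 (size 2, align 2) → ends 18
pad 2 to align 4 for gid
gid at 20 (size 4, align 4) → ends 24
pid at 24 (size 4, align 4) → ends 28
pad 4 to align 8 for cpu
cpu at 32 (size 8, align 8) → ends 40
refcount at 40 (size 4, align 4) → ends 44
uid at 44 (size 4, align 4) → ends 48
rss at 48 (size 8, align 8) → ends 56
total 56 bytes, alignment 8

56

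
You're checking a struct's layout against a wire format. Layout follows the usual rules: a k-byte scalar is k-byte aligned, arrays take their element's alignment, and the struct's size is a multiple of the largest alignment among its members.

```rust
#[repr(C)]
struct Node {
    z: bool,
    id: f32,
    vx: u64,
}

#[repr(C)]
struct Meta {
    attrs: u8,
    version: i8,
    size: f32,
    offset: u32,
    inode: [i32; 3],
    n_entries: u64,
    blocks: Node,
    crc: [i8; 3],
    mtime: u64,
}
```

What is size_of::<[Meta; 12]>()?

768

Node: 0..1  z  (1B, 1-aligned); 1..4  -- padding (3B); 4..8  id  (4B, 4-aligned); 8..16  vx  (8B, 8-aligned); sizeof = 16, alignof = 8
0..1  attrs  (1B, 1-aligned)
1..2  version  (1B, 1-aligned)
2..4  -- padding (2B)
4..8  size  (4B, 4-aligned)
8..12  offset  (4B, 4-aligned)
12..24  inode  (12B, 4-aligned)
24..32  n_entries  (8B, 8-aligned)
32..48  blocks  (16B, 8-aligned)
48..51  crc  (3B, 1-aligned)
51..56  -- padding (5B)
56..64  mtime  (8B, 8-aligned)
sizeof = 64, alignof = 8
array of 12: 12 × 64 = 768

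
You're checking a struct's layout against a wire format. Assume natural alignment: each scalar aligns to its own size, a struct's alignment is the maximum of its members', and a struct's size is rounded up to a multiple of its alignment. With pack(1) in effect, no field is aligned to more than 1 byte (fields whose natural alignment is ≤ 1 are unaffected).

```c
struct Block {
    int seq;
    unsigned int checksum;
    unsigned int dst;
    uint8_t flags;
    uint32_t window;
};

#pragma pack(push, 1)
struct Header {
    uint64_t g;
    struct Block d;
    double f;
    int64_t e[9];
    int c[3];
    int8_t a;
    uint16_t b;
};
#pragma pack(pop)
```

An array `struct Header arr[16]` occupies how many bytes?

1968

Block: seq at 0 (size 4, align 4) → ends 4; checksum at 4 (size 4, align 4) → ends 8; dst at 8 (size 4, align 4) → ends 12; flags at 12 (size 1, align 1) → ends 13; pad 3 to align 4 for window; window at 16 (size 4, align 4) → ends 20; total 20 bytes, alignment 4
g at 0 (size 8, align 1) → ends 8
d at 8 (size 20, align 1) → ends 28
f at 28 (size 8, align 1) → ends 36
e at 36 (size 72, align 1) → ends 108
c at 108 (size 12, align 1) → ends 120
a at 120 (size 1, align 1) → ends 121
b at 121 (size 2, align 1) → ends 123
total 123 bytes, alignment 1
array of 16: 16 × 123 = 1968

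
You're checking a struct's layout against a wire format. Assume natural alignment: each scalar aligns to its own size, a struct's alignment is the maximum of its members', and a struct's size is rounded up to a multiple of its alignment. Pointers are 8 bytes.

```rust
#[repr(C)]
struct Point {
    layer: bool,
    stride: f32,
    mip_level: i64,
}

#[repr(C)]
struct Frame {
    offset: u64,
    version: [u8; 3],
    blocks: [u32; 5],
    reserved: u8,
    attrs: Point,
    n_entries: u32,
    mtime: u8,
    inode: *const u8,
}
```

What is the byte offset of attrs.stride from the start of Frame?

Point: layer at 0 (size 1, align 1) → ends 1; pad 3 to align 4 for stride; stride at 4 (size 4, align 4) → ends 8; mip_level at 8 (size 8, align 8) → ends 16; total 16 bytes, alignment 8
offset at 0 (size 8, align 8) → ends 8
version at 8 (size 3, align 1) → ends 11
pad 1 to align 4 for blocks
blocks at 12 (size 20, align 4) → ends 32
reserved at 32 (size 1, align 1) → ends 33
pad 7 to align 8 for attrs
attrs at 40 (size 16, align 8) → ends 56
within Point: stride at 4
40 + 4 = 44

44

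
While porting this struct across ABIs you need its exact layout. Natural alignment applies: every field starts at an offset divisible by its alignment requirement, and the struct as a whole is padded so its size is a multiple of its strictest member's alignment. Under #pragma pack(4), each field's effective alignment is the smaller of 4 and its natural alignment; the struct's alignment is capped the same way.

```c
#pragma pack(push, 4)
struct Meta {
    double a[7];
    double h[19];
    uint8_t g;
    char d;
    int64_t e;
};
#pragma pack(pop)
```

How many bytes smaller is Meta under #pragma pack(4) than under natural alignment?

natural layout:
  0..56  a  (56B, 8-aligned)
  56..208  h  (152B, 8-aligned)
  208..209  g  (1B, 1-aligned)
  209..210  d  (1B, 1-aligned)
  210..216  -- padding (6B)
  216..224  e  (8B, 8-aligned)
  sizeof = 224, alignof = 8
packed(4) layout:
  0..56  a  (56B, 4-aligned)
  56..208  h  (152B, 4-aligned)
  208..209  g  (1B, 1-aligned)
  209..210  d  (1B, 1-aligned)
  210..212  -- padding (2B)
  212..220  e  (8B, 4-aligned)
  sizeof = 220, alignof = 4
224 − 220 = 4

4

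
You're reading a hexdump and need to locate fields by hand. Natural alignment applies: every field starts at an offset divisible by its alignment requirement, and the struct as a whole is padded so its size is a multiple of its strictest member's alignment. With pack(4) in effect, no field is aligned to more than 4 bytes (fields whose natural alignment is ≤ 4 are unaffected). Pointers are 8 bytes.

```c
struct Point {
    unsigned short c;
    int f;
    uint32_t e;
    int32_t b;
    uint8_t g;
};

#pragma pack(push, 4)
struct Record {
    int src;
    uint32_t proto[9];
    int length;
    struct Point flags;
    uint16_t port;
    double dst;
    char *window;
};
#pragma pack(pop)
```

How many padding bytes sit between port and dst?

Point: 0..2  c  (2B, 2-aligned); 2..4  -- padding (2B); 4..8  f  (4B, 4-aligned); 8..12  e  (4B, 4-aligned); 12..16  b  (4B, 4-aligned); 16..17  g  (1B, 1-aligned); 17..20  -- tail padding (3B); sizeof = 20, alignof = 4
0..4  src  (4B, 4-aligned)
4..40  proto  (36B, 4-aligned)
40..44  length  (4B, 4-aligned)
44..64  flags  (20B, 4-aligned)
64..66  port  (2B, 2-aligned)
66..68  -- padding (2B)
68..76  dst  (8B, 4-aligned)

2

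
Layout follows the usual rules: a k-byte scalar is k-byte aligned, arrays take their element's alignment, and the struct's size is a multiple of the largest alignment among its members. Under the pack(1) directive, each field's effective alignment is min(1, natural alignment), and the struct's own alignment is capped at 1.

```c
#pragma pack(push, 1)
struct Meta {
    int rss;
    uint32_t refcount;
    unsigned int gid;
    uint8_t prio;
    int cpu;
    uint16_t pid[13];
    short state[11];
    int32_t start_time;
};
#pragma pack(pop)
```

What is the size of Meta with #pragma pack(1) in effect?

69

0..4  rss  (4B, 1-aligned)
4..8  refcount  (4B, 1-aligned)
8..12  gid  (4B, 1-aligned)
12..13  prio  (1B, 1-aligned)
13..17  cpu  (4B, 1-aligned)
17..43  pid  (26B, 1-aligned)
43..65  state  (22B, 1-aligned)
65..69  start_time  (4B, 1-aligned)
sizeof = 69, alignof = 1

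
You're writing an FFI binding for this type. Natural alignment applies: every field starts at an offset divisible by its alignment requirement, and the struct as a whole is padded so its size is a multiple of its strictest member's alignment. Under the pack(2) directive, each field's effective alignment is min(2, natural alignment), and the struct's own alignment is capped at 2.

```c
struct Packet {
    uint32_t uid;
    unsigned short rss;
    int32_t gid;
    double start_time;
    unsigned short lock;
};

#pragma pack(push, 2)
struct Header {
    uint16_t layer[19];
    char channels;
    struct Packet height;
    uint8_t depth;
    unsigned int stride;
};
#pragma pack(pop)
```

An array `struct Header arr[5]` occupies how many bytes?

390

Packet: uid at 0 (size 4, align 4) → ends 4; rss at 4 (size 2, align 2) → ends 6; pad 2 to align 4 for gid; gid at 8 (size 4, align 4) → ends 12; pad 4 to align 8 for start_time; start_time at 16 (size 8, align 8) → ends 24; lock at 24 (size 2, align 2) → ends 26; tail pad 6 to reach multiple of 8; total 32 bytes, alignment 8
layer at 0 (size 38, align 2) → ends 38
channels at 38 (size 1, align 1) → ends 39
pad 1 to align 2 for height
height at 40 (size 32, align 2) → ends 72
depth at 72 (size 1, align 1) → ends 73
pad 1 to align 2 for stride
stride at 74 (size 4, align 2) → ends 78
total 78 bytes, alignment 2
array of 5: 5 × 78 = 390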